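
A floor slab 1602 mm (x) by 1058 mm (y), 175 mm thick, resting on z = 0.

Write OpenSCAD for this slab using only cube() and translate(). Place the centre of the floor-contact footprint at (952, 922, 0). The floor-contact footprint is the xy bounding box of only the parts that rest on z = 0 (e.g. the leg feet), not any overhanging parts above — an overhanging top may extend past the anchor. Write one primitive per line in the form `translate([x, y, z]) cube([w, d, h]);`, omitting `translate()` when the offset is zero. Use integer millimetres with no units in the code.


translate([151, 393, 0]) cube([1602, 1058, 175]);


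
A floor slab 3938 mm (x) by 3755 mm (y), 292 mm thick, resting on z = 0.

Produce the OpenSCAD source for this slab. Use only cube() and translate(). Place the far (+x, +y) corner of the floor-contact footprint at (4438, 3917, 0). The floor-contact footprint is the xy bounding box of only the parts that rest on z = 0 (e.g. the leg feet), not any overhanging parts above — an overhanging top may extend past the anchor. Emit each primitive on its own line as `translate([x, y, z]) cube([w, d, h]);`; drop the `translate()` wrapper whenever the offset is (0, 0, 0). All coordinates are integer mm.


translate([500, 162, 0]) cube([3938, 3755, 292]);


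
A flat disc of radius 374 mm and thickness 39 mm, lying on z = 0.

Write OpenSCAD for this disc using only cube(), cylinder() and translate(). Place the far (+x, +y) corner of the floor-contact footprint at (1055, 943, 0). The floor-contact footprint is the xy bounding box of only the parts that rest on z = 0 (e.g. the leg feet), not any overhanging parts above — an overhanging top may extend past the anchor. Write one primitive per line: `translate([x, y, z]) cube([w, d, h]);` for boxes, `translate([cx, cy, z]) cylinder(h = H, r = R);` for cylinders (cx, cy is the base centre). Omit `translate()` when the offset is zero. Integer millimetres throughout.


translate([681, 569, 0]) cylinder(h = 39, r = 374);


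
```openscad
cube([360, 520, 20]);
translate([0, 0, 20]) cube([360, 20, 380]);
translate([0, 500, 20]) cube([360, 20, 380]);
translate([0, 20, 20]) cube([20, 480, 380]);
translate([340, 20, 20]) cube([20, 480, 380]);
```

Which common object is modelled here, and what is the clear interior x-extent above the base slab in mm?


An open box. The internal width is 320 mm.

A 360×520 base slab with four walls standing on it — an open box. The base is 360 mm wide and the walls are 20 mm thick, so the internal width is 360 − 2 × 20 = 320 mm.


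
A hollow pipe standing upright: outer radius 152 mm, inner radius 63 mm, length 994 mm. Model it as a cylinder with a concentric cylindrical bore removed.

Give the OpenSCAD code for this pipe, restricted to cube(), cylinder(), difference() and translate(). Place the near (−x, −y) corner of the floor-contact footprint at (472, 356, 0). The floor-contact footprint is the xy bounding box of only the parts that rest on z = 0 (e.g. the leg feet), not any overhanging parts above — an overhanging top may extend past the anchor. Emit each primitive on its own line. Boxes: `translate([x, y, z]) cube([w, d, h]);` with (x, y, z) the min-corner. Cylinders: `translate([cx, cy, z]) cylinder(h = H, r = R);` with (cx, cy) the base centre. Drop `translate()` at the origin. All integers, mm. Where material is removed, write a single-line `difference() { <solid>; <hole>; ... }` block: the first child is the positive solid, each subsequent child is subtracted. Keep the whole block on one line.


difference() { translate([624, 508, 0]) cylinder(h = 994, r = 152); translate([624, 508, 0]) cylinder(h = 994, r = 63); }


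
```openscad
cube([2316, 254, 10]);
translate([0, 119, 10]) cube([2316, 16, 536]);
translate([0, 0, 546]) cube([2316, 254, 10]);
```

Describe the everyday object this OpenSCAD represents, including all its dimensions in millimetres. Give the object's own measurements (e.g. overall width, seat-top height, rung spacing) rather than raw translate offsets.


An I-beam lying along x, 2316 mm long. Overall section height 556 mm. Two flanges 254 mm wide (y) and 10 mm thick, one on the floor and one at the top; a web 16 mm thick runs between them, centred on the flange width.


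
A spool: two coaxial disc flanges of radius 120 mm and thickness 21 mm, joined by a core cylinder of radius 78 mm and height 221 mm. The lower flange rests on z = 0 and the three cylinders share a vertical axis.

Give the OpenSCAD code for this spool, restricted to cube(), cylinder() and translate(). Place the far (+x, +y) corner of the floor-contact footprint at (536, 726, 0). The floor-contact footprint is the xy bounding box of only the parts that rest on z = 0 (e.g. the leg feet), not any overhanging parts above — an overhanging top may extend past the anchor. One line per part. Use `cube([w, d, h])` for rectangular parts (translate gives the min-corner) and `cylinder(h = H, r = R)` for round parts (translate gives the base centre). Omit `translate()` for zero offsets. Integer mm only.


translate([416, 606, 0]) cylinder(h = 21, r = 120);
translate([416, 606, 21]) cylinder(h = 221, r = 78);
translate([416, 606, 242]) cylinder(h = 21, r = 120);


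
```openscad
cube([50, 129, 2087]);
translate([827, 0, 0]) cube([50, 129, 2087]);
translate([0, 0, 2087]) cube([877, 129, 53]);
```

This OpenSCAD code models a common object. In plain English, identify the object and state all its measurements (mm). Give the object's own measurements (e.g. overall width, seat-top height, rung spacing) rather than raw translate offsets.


A door frame. The clear opening is 777 mm wide and 2087 mm high. Two 50 mm wide jambs, 129 mm deep, stand either side of the opening from the floor to the top of the opening. A 53 mm thick head sits across the top of both jambs, spanning the full outside width of the frame.


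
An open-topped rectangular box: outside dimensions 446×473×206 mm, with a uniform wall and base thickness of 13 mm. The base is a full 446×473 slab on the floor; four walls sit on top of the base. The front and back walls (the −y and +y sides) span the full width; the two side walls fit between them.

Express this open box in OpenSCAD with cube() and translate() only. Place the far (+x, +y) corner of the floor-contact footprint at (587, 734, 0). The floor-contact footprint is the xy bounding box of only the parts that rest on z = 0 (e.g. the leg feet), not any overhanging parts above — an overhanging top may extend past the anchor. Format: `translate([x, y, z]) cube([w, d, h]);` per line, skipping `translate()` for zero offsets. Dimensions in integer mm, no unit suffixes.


translate([141, 261, 0]) cube([446, 473, 13]);
translate([141, 261, 13]) cube([446, 13, 193]);
translate([141, 721, 13]) cube([446, 13, 193]);
translate([141, 274, 13]) cube([13, 447, 193]);
translate([574, 274, 13]) cube([13, 447, 193]);


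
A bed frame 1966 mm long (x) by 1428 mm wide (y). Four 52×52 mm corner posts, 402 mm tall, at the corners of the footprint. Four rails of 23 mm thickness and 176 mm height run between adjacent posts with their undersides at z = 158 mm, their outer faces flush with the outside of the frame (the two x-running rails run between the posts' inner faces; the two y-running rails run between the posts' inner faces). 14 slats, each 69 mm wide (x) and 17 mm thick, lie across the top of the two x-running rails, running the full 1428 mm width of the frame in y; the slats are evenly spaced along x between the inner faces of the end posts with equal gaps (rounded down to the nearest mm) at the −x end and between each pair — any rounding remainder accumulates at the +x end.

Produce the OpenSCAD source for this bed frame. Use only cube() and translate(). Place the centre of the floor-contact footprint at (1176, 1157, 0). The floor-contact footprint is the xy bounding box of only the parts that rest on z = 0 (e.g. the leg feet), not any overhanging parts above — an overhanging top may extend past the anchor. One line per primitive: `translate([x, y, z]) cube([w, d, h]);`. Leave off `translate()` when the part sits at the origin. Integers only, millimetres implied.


translate([193, 443, 0]) cube([52, 52, 402]);
translate([193, 1819, 0]) cube([52, 52, 402]);
translate([2107, 443, 0]) cube([52, 52, 402]);
translate([2107, 1819, 0]) cube([52, 52, 402]);
translate([245, 443, 158]) cube([1862, 23, 176]);
translate([245, 1848, 158]) cube([1862, 23, 176]);
translate([193, 495, 158]) cube([23, 1324, 176]);
translate([2136, 495, 158]) cube([23, 1324, 176]);
translate([304, 443, 334]) cube([69, 1428, 17]);
translate([432, 443, 334]) cube([69, 1428, 17]);
translate([560, 443, 334]) cube([69, 1428, 17]);
translate([688, 443, 334]) cube([69, 1428, 17]);
translate([816, 443, 334]) cube([69, 1428, 17]);
translate([944, 443, 334]) cube([69, 1428, 17]);
translate([1072, 443, 334]) cube([69, 1428, 17]);
translate([1200, 443, 334]) cube([69, 1428, 17]);
translate([1328, 443, 334]) cube([69, 1428, 17]);
translate([1456, 443, 334]) cube([69, 1428, 17]);
translate([1584, 443, 334]) cube([69, 1428, 17]);
translate([1712, 443, 334]) cube([69, 1428, 17]);
translate([1840, 443, 334]) cube([69, 1428, 17]);
translate([1968, 443, 334]) cube([69, 1428, 17]);


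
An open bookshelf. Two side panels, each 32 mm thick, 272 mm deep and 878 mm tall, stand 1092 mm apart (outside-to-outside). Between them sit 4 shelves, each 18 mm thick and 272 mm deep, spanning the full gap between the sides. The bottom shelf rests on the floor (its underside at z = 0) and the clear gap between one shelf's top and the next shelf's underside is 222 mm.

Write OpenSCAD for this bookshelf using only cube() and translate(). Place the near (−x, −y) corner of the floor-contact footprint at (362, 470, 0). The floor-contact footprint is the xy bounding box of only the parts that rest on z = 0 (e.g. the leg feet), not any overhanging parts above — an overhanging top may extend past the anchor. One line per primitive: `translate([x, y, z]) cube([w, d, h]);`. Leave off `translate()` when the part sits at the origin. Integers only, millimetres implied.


translate([362, 470, 0]) cube([32, 272, 878]);
translate([1422, 470, 0]) cube([32, 272, 878]);
translate([394, 470, 0]) cube([1028, 272, 18]);
translate([394, 470, 240]) cube([1028, 272, 18]);
translate([394, 470, 480]) cube([1028, 272, 18]);
translate([394, 470, 720]) cube([1028, 272, 18]);


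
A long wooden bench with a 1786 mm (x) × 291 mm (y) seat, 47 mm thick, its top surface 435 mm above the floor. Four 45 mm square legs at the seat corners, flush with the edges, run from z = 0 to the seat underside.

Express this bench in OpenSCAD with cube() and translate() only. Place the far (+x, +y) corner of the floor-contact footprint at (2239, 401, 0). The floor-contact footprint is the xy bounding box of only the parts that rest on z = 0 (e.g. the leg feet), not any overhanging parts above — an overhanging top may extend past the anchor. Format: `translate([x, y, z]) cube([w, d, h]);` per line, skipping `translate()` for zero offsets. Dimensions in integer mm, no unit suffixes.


// leg_h = 435 − 47 = 388
translate([453, 110, 388]) cube([1786, 291, 47]);
translate([453, 110, 0]) cube([45, 45, 388]);
translate([453, 356, 0]) cube([45, 45, 388]);
translate([2194, 110, 0]) cube([45, 45, 388]);
translate([2194, 356, 0]) cube([45, 45, 388]);


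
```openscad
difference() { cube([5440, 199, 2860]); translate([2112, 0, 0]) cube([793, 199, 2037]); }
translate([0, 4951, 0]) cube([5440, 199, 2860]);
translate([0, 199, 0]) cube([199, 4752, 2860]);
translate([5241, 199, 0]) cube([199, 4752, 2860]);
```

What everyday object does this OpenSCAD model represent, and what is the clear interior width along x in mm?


A single room. The interior width is 5042 mm.

Four walls enclosing a rectangle with a door in the front wall — a room. Outside width 5440 minus two 199 mm walls gives 5042 mm.


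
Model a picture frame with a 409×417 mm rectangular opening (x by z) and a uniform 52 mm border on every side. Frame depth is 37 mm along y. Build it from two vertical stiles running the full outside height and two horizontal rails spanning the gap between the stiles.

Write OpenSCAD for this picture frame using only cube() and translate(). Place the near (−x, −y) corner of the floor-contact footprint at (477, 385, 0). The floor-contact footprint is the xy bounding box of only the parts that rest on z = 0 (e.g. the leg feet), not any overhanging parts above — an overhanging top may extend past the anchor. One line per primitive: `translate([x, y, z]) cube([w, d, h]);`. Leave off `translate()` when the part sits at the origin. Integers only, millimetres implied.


translate([477, 385, 0]) cube([52, 37, 521]);
translate([938, 385, 0]) cube([52, 37, 521]);
translate([529, 385, 0]) cube([409, 37, 52]);
translate([529, 385, 469]) cube([409, 37, 52]);


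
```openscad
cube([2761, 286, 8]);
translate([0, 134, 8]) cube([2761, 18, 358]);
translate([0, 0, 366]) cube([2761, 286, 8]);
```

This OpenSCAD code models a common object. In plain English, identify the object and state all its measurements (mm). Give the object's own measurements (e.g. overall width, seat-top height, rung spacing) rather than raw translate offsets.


An I-beam lying along x, 2761 mm long. Overall section height 374 mm. Two flanges 286 mm wide (y) and 8 mm thick, one on the floor and one at the top; a web 18 mm thick runs between them, centred on the flange width.


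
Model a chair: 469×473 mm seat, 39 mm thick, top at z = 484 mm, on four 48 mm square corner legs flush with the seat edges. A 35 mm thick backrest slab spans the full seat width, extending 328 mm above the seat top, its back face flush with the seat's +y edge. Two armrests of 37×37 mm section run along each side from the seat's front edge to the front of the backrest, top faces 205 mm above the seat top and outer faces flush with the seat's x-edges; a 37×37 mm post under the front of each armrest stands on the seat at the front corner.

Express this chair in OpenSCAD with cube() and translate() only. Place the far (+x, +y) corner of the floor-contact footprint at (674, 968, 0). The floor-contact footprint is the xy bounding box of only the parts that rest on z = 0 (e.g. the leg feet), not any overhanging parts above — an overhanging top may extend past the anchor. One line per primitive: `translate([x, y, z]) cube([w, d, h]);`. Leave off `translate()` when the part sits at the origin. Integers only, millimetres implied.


translate([205, 495, 445]) cube([469, 473, 39]);
translate([205, 495, 0]) cube([48, 48, 445]);
translate([626, 495, 0]) cube([48, 48, 445]);
translate([205, 920, 0]) cube([48, 48, 445]);
translate([626, 920, 0]) cube([48, 48, 445]);
translate([205, 933, 484]) cube([469, 35, 328]);
translate([205, 495, 652]) cube([37, 438, 37]);
translate([637, 495, 652]) cube([37, 438, 37]);
translate([205, 495, 484]) cube([37, 37, 168]);
translate([637, 495, 484]) cube([37, 37, 168]);


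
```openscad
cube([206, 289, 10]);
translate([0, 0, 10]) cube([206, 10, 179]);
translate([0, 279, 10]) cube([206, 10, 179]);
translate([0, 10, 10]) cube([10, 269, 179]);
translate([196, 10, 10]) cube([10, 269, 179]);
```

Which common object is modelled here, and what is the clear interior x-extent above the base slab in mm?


An open box. The internal width is 186 mm.

A 206×289 base slab with four walls standing on it — an open box. The base is 206 mm wide and the walls are 10 mm thick, so the internal width is 206 − 2 × 10 = 186 mm.


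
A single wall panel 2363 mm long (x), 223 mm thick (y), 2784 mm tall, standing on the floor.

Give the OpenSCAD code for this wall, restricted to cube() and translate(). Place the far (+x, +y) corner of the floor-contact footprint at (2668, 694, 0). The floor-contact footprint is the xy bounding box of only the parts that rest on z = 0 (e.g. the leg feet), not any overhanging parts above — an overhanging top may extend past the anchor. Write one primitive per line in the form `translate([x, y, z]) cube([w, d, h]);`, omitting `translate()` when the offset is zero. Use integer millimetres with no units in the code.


translate([305, 471, 0]) cube([2363, 223, 2784]);


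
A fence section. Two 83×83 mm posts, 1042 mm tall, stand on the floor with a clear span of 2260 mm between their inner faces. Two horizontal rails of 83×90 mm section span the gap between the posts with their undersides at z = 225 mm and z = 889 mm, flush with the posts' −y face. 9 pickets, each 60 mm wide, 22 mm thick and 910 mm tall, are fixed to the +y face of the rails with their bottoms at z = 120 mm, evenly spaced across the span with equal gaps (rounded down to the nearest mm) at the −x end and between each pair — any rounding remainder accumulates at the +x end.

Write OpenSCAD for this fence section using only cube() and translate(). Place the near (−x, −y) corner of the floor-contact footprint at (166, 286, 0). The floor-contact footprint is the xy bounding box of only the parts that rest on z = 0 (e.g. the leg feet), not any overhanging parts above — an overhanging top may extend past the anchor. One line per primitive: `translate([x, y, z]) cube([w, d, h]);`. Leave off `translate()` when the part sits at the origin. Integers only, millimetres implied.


translate([166, 286, 0]) cube([83, 83, 1042]);
translate([2509, 286, 0]) cube([83, 83, 1042]);
translate([249, 286, 225]) cube([2260, 83, 90]);
translate([249, 286, 889]) cube([2260, 83, 90]);
translate([421, 369, 120]) cube([60, 22, 910]);
translate([653, 369, 120]) cube([60, 22, 910]);
translate([885, 369, 120]) cube([60, 22, 910]);
translate([1117, 369, 120]) cube([60, 22, 910]);
translate([1349, 369, 120]) cube([60, 22, 910]);
translate([1581, 369, 120]) cube([60, 22, 910]);
translate([1813, 369, 120]) cube([60, 22, 910]);
translate([2045, 369, 120]) cube([60, 22, 910]);
translate([2277, 369, 120]) cube([60, 22, 910]);


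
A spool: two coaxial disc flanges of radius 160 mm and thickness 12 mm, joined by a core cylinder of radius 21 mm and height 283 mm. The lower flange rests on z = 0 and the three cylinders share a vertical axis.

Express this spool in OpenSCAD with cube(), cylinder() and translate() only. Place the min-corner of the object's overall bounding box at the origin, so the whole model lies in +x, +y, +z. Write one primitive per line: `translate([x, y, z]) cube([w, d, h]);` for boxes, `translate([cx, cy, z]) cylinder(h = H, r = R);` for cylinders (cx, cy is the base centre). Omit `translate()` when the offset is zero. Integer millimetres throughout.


translate([160, 160, 0]) cylinder(h = 12, r = 160);
translate([160, 160, 12]) cylinder(h = 283, r = 21);
translate([160, 160, 295]) cylinder(h = 12, r = 160);


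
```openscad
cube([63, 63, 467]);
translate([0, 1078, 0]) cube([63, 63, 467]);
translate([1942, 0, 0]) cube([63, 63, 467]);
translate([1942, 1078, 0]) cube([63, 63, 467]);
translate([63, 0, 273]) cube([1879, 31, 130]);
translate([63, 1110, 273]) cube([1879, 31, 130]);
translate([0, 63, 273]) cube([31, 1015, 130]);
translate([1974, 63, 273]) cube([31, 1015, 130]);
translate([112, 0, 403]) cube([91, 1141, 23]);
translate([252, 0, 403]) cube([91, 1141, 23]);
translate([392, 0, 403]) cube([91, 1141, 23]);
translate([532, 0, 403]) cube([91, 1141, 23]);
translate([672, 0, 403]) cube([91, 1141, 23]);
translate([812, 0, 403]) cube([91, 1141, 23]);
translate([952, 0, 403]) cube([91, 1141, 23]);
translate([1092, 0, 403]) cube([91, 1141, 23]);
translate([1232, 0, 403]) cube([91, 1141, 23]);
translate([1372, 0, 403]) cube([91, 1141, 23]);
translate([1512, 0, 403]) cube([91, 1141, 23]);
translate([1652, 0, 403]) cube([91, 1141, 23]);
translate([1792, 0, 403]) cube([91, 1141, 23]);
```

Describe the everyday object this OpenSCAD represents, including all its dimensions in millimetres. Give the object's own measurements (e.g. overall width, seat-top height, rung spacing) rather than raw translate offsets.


A bed frame 2005 mm long (x) by 1141 mm wide (y). Four 63×63 mm corner posts, 467 mm tall, at the corners of the footprint. Four rails of 31 mm thickness and 130 mm height run between adjacent posts with their undersides at z = 273 mm, their outer faces flush with the outside of the frame (the two x-running rails run between the posts' inner faces; the two y-running rails run between the posts' inner faces). 13 slats, each 91 mm wide (x) and 23 mm thick, lie across the top of the two x-running rails, running the full 1141 mm width of the frame in y; along x they sit between the end posts with a 49 mm gap after the −x posts and between neighbouring slats, leaving 59 mm before the +x posts.


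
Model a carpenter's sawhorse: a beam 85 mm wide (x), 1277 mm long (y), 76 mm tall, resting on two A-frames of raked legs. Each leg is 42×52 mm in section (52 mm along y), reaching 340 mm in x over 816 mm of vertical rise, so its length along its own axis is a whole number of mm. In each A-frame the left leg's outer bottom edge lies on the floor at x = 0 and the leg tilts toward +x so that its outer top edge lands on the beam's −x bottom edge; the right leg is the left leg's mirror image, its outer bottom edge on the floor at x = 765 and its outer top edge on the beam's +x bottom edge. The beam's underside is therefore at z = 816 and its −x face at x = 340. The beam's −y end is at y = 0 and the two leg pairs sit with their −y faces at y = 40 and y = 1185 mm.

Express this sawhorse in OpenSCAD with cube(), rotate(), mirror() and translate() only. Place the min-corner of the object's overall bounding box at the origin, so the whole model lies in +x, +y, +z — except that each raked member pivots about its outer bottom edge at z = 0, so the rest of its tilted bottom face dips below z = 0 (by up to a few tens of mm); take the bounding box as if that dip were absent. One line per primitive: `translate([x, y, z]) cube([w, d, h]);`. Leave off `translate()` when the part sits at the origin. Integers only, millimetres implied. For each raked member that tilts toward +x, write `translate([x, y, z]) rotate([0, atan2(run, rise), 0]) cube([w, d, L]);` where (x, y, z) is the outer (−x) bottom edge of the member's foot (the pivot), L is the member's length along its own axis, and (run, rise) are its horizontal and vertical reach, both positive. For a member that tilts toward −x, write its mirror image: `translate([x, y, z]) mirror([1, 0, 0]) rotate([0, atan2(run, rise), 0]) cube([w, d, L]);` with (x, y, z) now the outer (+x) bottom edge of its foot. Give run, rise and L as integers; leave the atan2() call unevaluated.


translate([340, 0, 816]) cube([85, 1277, 76]);
translate([0, 40, 0]) rotate([0, atan2(340, 816), 0]) cube([42, 52, 884]);
translate([765, 40, 0]) mirror([1, 0, 0]) rotate([0, atan2(340, 816), 0]) cube([42, 52, 884]);
translate([0, 1185, 0]) rotate([0, atan2(340, 816), 0]) cube([42, 52, 884]);
translate([765, 1185, 0]) mirror([1, 0, 0]) rotate([0, atan2(340, 816), 0]) cube([42, 52, 884]);


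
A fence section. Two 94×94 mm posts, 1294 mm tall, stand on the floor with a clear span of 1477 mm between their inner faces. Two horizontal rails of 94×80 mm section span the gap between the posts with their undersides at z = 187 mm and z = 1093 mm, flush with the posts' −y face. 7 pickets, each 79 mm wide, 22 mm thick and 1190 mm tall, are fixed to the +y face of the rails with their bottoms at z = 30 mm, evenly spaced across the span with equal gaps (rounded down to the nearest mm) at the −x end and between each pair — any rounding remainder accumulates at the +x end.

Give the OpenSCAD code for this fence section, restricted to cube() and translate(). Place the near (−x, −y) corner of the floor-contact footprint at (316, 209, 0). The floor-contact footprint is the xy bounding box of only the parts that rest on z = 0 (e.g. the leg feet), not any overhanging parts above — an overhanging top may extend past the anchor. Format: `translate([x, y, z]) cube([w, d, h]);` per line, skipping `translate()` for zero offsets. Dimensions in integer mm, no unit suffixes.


translate([316, 209, 0]) cube([94, 94, 1294]);
translate([1887, 209, 0]) cube([94, 94, 1294]);
translate([410, 209, 187]) cube([1477, 94, 80]);
translate([410, 209, 1093]) cube([1477, 94, 80]);
translate([525, 303, 30]) cube([79, 22, 1190]);
translate([719, 303, 30]) cube([79, 22, 1190]);
translate([913, 303, 30]) cube([79, 22, 1190]);
translate([1107, 303, 30]) cube([79, 22, 1190]);
translate([1301, 303, 30]) cube([79, 22, 1190]);
translate([1495, 303, 30]) cube([79, 22, 1190]);
translate([1689, 303, 30]) cube([79, 22, 1190]);


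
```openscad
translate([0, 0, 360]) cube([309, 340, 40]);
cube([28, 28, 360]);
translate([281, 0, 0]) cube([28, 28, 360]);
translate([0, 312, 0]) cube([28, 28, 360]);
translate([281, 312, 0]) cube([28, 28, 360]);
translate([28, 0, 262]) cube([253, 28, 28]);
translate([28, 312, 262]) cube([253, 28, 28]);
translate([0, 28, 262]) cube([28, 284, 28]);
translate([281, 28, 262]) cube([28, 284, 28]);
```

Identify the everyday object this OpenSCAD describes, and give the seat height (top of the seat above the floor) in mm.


A stool. The seat height is 400 mm.

A 309×340×40 slab at z = 360 on four corner posts — a stool. The seat top is 360 + 40 = 400 mm.


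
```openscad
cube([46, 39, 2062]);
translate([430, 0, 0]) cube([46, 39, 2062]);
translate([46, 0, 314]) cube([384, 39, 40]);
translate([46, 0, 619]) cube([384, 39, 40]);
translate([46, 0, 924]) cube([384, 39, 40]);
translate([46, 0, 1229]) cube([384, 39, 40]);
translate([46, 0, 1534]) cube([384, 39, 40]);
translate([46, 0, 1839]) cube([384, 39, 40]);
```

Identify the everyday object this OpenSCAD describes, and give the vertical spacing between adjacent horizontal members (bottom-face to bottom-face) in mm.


A ladder. The rung spacing is 305 mm.

Two tall 46×39 posts with 6 short bars between them — a ladder. Adjacent rungs sit at z = 314 and z = 619, so the spacing is 619 − 314 = 305 mm.


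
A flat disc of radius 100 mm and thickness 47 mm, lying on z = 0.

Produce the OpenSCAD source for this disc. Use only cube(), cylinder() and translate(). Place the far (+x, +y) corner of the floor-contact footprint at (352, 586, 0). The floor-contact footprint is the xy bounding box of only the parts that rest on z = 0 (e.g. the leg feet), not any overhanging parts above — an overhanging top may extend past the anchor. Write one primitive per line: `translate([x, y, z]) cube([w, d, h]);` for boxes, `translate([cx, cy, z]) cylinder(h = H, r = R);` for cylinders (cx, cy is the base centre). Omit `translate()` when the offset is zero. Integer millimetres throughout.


translate([252, 486, 0]) cylinder(h = 47, r = 100);


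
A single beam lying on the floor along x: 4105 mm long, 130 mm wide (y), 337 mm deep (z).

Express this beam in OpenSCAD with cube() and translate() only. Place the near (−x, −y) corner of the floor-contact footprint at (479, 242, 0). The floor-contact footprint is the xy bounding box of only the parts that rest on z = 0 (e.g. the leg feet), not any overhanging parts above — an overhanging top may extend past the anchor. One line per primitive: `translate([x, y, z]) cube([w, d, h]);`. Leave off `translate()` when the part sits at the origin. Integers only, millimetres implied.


translate([479, 242, 0]) cube([4105, 130, 337]);


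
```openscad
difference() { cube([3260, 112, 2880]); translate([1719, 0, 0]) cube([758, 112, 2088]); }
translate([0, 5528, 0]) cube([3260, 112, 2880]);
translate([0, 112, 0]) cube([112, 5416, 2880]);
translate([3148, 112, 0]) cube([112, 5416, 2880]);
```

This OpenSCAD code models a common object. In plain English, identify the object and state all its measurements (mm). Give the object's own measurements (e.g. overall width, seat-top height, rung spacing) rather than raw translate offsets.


A single room: four walls, each 2880 mm tall and 112 mm thick, enclosing an outside footprint 3260×5640 mm (x × y), no floor or roof. The front and back walls (−y and +y sides) run the full x-width; the side walls fit between their inner faces. A door opening 758 mm wide and 2088 mm tall is cut through the front wall from the floor up, its −x edge 1719 mm from the wall's −x end.


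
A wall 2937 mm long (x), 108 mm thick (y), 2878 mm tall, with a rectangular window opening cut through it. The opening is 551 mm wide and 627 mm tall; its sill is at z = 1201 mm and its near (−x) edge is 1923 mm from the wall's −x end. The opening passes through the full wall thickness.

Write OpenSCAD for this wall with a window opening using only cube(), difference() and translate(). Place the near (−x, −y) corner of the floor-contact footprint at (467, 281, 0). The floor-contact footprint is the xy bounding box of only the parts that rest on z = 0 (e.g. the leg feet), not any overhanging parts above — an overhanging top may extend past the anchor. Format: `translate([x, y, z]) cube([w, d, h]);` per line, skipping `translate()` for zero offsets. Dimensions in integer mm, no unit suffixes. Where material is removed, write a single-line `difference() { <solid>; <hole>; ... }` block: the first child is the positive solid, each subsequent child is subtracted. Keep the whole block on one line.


difference() { translate([467, 281, 0]) cube([2937, 108, 2878]); translate([2390, 281, 1201]) cube([551, 108, 627]); }


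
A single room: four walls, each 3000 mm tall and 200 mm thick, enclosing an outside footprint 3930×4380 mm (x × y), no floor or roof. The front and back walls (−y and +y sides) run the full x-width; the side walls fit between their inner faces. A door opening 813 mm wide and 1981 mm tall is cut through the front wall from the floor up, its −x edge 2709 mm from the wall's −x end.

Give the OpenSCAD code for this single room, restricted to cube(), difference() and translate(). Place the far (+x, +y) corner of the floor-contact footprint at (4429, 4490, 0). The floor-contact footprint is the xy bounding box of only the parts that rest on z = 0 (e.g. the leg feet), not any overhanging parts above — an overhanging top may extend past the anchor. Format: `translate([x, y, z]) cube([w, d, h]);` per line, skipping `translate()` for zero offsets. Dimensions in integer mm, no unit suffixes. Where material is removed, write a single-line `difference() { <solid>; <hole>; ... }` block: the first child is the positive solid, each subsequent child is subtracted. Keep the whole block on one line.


difference() { translate([499, 110, 0]) cube([3930, 200, 3000]); translate([3208, 110, 0]) cube([813, 200, 1981]); }
translate([499, 4290, 0]) cube([3930, 200, 3000]);
translate([499, 310, 0]) cube([200, 3980, 3000]);
translate([4229, 310, 0]) cube([200, 3980, 3000]);


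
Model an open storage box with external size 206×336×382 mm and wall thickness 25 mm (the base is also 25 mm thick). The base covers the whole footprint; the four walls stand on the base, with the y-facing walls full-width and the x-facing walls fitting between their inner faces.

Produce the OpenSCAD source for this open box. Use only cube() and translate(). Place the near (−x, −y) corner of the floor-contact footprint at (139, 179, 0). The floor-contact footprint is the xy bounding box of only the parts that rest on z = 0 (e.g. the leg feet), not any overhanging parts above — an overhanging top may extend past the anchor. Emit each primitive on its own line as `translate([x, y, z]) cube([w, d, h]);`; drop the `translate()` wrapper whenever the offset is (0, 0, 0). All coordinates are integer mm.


translate([139, 179, 0]) cube([206, 336, 25]);
translate([139, 179, 25]) cube([206, 25, 357]);
translate([139, 490, 25]) cube([206, 25, 357]);
translate([139, 204, 25]) cube([25, 286, 357]);
translate([320, 204, 25]) cube([25, 286, 357]);


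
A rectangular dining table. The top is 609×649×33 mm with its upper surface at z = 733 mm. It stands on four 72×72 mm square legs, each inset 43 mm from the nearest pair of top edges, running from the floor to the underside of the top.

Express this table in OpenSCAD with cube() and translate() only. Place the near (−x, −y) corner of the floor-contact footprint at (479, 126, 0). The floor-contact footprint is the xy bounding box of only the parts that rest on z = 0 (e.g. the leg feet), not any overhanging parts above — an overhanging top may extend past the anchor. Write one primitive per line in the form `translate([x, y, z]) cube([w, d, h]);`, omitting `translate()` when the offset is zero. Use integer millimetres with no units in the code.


translate([436, 83, 700]) cube([609, 649, 33]);
translate([479, 126, 0]) cube([72, 72, 700]);
translate([930, 126, 0]) cube([72, 72, 700]);
translate([479, 617, 0]) cube([72, 72, 700]);
translate([930, 617, 0]) cube([72, 72, 700]);


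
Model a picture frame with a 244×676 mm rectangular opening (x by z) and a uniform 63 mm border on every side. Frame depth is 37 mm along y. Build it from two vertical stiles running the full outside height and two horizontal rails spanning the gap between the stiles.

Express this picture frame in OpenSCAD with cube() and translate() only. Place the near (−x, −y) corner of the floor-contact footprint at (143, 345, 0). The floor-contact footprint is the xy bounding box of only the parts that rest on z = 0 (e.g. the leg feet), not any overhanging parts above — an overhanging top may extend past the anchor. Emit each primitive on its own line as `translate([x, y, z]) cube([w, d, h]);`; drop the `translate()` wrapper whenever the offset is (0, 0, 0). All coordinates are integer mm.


translate([143, 345, 0]) cube([63, 37, 802]);
translate([450, 345, 0]) cube([63, 37, 802]);
translate([206, 345, 0]) cube([244, 37, 63]);
translate([206, 345, 739]) cube([244, 37, 63]);


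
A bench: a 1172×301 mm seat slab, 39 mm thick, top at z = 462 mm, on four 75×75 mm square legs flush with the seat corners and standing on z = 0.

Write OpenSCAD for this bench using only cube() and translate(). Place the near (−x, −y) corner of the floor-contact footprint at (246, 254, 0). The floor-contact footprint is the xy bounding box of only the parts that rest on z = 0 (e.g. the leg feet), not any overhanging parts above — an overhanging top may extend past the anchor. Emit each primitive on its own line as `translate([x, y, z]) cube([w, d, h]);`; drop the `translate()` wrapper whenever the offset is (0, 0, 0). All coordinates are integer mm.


translate([246, 254, 423]) cube([1172, 301, 39]);
translate([246, 254, 0]) cube([75, 75, 423]);
translate([246, 480, 0]) cube([75, 75, 423]);
translate([1343, 254, 0]) cube([75, 75, 423]);
translate([1343, 480, 0]) cube([75, 75, 423]);


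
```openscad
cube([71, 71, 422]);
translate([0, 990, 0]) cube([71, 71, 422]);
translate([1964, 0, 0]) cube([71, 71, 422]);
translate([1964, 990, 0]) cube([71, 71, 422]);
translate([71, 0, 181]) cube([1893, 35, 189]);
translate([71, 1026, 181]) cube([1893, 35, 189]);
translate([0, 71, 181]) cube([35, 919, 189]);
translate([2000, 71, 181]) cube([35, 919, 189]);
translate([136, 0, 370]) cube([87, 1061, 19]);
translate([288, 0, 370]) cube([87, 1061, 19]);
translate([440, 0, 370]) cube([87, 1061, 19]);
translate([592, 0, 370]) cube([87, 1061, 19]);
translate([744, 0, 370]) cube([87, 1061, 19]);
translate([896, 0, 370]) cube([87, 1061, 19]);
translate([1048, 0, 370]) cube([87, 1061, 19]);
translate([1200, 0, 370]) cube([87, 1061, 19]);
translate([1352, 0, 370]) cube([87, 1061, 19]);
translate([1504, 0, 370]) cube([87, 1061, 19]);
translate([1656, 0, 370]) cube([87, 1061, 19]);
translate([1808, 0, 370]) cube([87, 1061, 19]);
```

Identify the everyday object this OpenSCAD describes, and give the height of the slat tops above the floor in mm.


A bed frame. The slat-top height is 389 mm.

Four posts, four rails, and a row of slats — a bed frame. Slats sit on the rails at z = 181 + 189 = 370; with slat thickness 19, the top is 389 mm.


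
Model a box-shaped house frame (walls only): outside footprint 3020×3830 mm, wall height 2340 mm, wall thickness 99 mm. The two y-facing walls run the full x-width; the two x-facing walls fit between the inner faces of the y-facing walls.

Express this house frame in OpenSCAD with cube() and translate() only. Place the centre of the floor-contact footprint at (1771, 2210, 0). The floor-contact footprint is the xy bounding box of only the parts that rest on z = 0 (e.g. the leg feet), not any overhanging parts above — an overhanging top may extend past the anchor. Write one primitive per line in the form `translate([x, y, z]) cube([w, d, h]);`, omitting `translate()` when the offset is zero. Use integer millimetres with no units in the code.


translate([261, 295, 0]) cube([3020, 99, 2340]);
translate([261, 4026, 0]) cube([3020, 99, 2340]);
translate([261, 394, 0]) cube([99, 3632, 2340]);
translate([3182, 394, 0]) cube([99, 3632, 2340]);


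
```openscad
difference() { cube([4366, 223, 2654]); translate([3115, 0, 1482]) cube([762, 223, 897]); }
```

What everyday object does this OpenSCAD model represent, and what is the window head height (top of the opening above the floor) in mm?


A wall with a window opening. The window head height is 2379 mm.

A wall with a rectangular opening subtracted — a window. Sill at z = 1482, opening 897 mm tall, so the head is at 1482 + 897 = 2379 mm.


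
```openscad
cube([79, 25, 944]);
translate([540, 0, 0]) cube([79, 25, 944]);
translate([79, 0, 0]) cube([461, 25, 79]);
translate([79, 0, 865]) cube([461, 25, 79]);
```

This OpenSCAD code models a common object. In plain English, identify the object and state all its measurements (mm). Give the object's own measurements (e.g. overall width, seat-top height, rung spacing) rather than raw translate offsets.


A rectangular picture frame lying in the x–z plane (depth along y). The opening is 461 mm wide (x) by 786 mm tall (z), surrounded by a border 79 mm wide on all four sides. The frame is 25 mm deep and is made of two full-height vertical stiles with two horizontal rails fitted between them.


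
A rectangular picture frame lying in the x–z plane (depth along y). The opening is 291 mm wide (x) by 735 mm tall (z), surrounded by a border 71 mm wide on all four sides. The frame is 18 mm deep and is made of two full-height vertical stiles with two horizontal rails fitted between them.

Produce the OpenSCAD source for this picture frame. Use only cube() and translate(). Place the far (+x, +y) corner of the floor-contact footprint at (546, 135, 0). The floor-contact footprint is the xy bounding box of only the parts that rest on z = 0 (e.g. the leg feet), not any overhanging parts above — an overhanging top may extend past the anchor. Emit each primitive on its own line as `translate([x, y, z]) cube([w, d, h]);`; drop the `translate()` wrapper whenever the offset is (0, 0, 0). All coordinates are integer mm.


translate([113, 117, 0]) cube([71, 18, 877]);
translate([475, 117, 0]) cube([71, 18, 877]);
translate([184, 117, 0]) cube([291, 18, 71]);
translate([184, 117, 806]) cube([291, 18, 71]);


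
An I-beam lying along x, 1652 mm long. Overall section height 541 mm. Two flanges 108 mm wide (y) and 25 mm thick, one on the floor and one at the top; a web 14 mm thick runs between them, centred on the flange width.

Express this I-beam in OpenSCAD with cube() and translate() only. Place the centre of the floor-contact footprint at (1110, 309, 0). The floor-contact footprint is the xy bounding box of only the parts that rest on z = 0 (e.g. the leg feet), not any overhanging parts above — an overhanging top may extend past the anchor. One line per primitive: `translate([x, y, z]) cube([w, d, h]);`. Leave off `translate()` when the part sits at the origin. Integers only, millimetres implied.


translate([284, 255, 0]) cube([1652, 108, 25]);
translate([284, 302, 25]) cube([1652, 14, 491]);
translate([284, 255, 516]) cube([1652, 108, 25]);


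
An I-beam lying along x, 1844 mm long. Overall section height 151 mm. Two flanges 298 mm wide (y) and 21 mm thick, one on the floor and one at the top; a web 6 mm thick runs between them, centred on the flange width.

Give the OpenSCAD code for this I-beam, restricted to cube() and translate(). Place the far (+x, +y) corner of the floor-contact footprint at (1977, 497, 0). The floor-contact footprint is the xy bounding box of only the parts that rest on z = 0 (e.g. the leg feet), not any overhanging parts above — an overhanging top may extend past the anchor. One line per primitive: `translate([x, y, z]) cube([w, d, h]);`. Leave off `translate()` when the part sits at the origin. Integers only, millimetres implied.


translate([133, 199, 0]) cube([1844, 298, 21]);
translate([133, 345, 21]) cube([1844, 6, 109]);
translate([133, 199, 130]) cube([1844, 298, 21]);
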